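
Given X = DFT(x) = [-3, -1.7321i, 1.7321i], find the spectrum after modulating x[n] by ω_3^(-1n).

Modulation property: DFT(ω_3^(-1n)·x[n]) = X[(k-1) mod 3], so circularly shift X by 1 positions.

X[k-1] = [1.7321i, -3, -1.7321i]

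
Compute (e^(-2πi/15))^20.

Since ω_15^15 = 1, powers reduce modulo 15.
20 mod 15 = 5
So ω_15^20 = ω_15^5 = e^(-2πi·5/15)

ω_15^20 = ω_15^5 = -0.5000-0.8660i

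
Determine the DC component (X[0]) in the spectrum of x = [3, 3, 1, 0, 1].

X[0] = Σ(n=0 to 4) x[n] · ω_5^0 = Σ x[n]
= (3) + (3) + (1) + (0) + (1)

X[0] = 8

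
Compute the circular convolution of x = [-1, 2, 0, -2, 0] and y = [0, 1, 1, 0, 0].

(x ⊛ y)[n] = Σ(m=0 to 4) x[m] · y[(n-m) mod 5]

Computing each output sample:
(x ⊛ y)[0] = -2
(x ⊛ y)[1] = -1
(x ⊛ y)[2] = 1
(x ⊛ y)[3] = 2
(x ⊛ y)[4] = -2

x ⊛ y = [-2, -1, 1, 2, -2]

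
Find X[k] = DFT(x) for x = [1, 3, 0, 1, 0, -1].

X[k] = Σ(n=0 to 5) x[n] · ω_6^(nk)
where ω_6 = e^(-2πi/6)

Computing each X[k]:
X[0] = 4
X[1] = 1.0000-3.4641i
X[2] = 1.0000-3.4641i
X[3] = -2
X[4] = 1.0000+3.4641i
X[5] = 1.0000+3.4641i

X = [4, 1.0000-3.4641i, 1.0000-3.4641i, -2, 1.0000+3.4641i, 1.0000+3.4641i]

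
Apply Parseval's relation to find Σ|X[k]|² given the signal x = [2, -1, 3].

Parseval: Σ|x[n]|² = (1/N)Σ|X[k]|², so Σ|X[k]|² = N·Σ|x[n]|² = 3·14.0000

Σ|X[k]|² = N·Σ|x[n]|² = 3·14.0000 = 42.0000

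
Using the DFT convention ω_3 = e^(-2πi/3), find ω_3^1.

ω_3^1 = e^(-2πi·1/3)
= cos(-2π·1/3) + i·sin(-2π·1/3)
= cos(-2π/3) + i·sin(-2π/3)

ω_3^1 = cos(-2π/3) + i·sin(-2π/3) = -0.5000-0.8660i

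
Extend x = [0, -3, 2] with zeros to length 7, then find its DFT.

Original 3-point DFT: [-1, 0.5000+4.3301i, 0.5000-4.3301i]
Zero-padded 7-point DFT provides frequency interpolation.

DFT_7([x, 0, ...]) = [-1, -2.3155+0.3956i, -1.1344+3.7926i, 3.9499+2.8653i, 3.9499-2.8653i, -1.1344-3.7926i, -2.3155-0.3956i]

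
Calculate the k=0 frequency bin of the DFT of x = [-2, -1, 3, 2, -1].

X[0] = Σ(n=0 to 4) x[n] · ω_5^0 = Σ x[n]
= (-2) + (-1) + (3) + (2) + (-1)

X[0] = 1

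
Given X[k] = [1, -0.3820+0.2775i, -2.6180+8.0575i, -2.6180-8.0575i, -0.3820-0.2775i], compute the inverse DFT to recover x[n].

x[n] = (1/5) Σ(k=0 to 4) X[k] · e^(2πikn/5)

Computing each x[n]:
x[0] = -1
x[1] = -1
x[2] = 3
x[3] = -3
x[4] = 3

x = [-1, -1, 3, -3, 3]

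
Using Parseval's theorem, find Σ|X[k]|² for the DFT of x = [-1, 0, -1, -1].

Parseval: Σ|x[n]|² = (1/N)Σ|X[k]|², so Σ|X[k]|² = N·Σ|x[n]|² = 4·3.0000

Σ|X[k]|² = N·Σ|x[n]|² = 4·3.0000 = 12.0000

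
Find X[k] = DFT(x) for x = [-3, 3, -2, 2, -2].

X[k] = Σ(n=0 to 4) x[n] · ω_5^(nk)
where ω_5 = e^(-2πi/5)

Computing each X[k]:
X[0] = -2
X[1] = -2.6910-2.4041i
X[2] = -3.8090-6.7432i
X[3] = -3.8090+6.7432i
X[4] = -2.6910+2.4041i

X = [-2, -2.6910-2.4041i, -3.8090-6.7432i, -3.8090+6.7432i, -2.6910+2.4041i]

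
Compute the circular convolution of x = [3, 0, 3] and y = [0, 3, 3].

(x ⊛ y)[n] = Σ(m=0 to 2) x[m] · y[(n-m) mod 3]

Computing each output sample:
(x ⊛ y)[0] = 9
(x ⊛ y)[1] = 18
(x ⊛ y)[2] = 9

x ⊛ y = [9, 18, 9]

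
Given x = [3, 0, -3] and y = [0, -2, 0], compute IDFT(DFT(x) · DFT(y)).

(x ⊛ y)[n] = Σ(m=0 to 2) x[m] · y[(n-m) mod 3]

Computing each output sample:
(x ⊛ y)[0] = 6
(x ⊛ y)[1] = -6
(x ⊛ y)[2] = 0

x ⊛ y = [6, -6, 0]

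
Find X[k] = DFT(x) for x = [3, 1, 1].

X[k] = Σ(n=0 to 2) x[n] · ω_3^(nk)
where ω_3 = e^(-2πi/3)

Computing each X[k]:
X[0] = 5
X[1] = 2
X[2] = 2

X = [5, 2, 2]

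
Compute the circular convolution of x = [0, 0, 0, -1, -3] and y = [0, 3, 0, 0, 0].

(x ⊛ y)[n] = Σ(m=0 to 4) x[m] · y[(n-m) mod 5]

Computing each output sample:
(x ⊛ y)[0] = -9
(x ⊛ y)[1] = 0
(x ⊛ y)[2] = 0
(x ⊛ y)[3] = 0
(x ⊛ y)[4] = -3

x ⊛ y = [-9, 0, 0, 0, -3]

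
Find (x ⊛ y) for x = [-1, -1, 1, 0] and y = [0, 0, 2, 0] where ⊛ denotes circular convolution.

(x ⊛ y)[n] = Σ(m=0 to 3) x[m] · y[(n-m) mod 4]

Computing each output sample:
(x ⊛ y)[0] = 2
(x ⊛ y)[1] = 0
(x ⊛ y)[2] = -2
(x ⊛ y)[3] = -2

x ⊛ y = [2, 0, -2, -2]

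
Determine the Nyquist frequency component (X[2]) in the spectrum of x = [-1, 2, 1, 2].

X[2] = Σ(n=0 to 3) x[n] · ω_4^(2n) where ω_4 = e^(-2πi/4)
= (-1)·ω_4^0 + (2)·ω_4^2 + (1)·ω_4^4 + (2)·ω_4^6

X[2] = -4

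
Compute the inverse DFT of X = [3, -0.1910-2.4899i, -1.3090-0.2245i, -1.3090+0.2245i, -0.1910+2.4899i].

x[n] = (1/5) Σ(k=0 to 4) X[k] · e^(2πikn/5)

Computing each x[n]:
x[0] = 0
x[1] = 2
x[2] = 1
x[3] = 0
x[4] = 0

x = [0, 2, 1, 0, 0]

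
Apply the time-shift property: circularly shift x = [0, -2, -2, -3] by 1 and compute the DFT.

Time shift by 1: X_shifted[k] = ω_4^(1k) · X[k]
Shifted x = [-3, 0, -2, -2]

DFT(x[n-1]) = [-7, -1-2i, -3, -1+2i]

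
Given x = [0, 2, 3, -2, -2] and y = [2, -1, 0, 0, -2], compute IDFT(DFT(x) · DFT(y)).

(x ⊛ y)[n] = Σ(m=0 to 4) x[m] · y[(n-m) mod 5]

Computing each output sample:
(x ⊛ y)[0] = -2
(x ⊛ y)[1] = -2
(x ⊛ y)[2] = 8
(x ⊛ y)[3] = -3
(x ⊛ y)[4] = -2

x ⊛ y = [-2, -2, 8, -3, -2]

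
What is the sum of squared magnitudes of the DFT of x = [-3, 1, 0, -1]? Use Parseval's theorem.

Parseval: Σ|x[n]|² = (1/N)Σ|X[k]|², so Σ|X[k]|² = N·Σ|x[n]|² = 4·11.0000

Σ|X[k]|² = N·Σ|x[n]|² = 4·11.0000 = 44.0000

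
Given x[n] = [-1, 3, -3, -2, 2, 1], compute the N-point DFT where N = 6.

X[k] = Σ(n=0 to 5) x[n] · ω_6^(nk)
where ω_6 = e^(-2πi/6)

Computing each X[k]:
X[0] = 0
X[1] = 3.5000+2.5981i
X[2] = -4.5000-6.0622i
X[3] = -4
X[4] = -4.5000+6.0622i
X[5] = 3.5000-2.5981i

X = [0, 3.5000+2.5981i, -4.5000-6.0622i, -4, -4.5000+6.0622i, 3.5000-2.5981i]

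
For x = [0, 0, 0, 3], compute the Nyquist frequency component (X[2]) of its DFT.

X[2] = Σ(n=0 to 3) x[n] · ω_4^(2n) where ω_4 = e^(-2πi/4)
= (0)·ω_4^0 + (0)·ω_4^2 + (0)·ω_4^4 + (3)·ω_4^6

X[2] = -3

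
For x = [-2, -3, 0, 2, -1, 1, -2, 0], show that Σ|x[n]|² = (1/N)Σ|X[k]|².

Time domain:
Σ|x[n]|² = |-2|² + |-3|² + |0|² + |2|² + |-1|² + |1|² + |-2|² + |0|² = 23.0000

Frequency domain:
(1/8)Σ|X[k]|² = (1/8)(|-5|² + |-5.2426-0.5858i|² + |-1+4i|² + |3.2426+3.4142i|² + |-5|² + |3.2426-3.4142i|² + |-1-4i|² + |-5.2426+0.5858i|²) = (1/8)·184.0000 = 23.0000

Both sides agree, confirming Parseval's theorem.

Σ|x[n]|² = (1/N)Σ|X[k]|² = 23.0000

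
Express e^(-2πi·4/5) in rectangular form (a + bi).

ω_5^4 = e^(-2πi·4/5)
= cos(-2π·4/5) + i·sin(-2π·4/5)
= cos(-8π/5) + i·sin(-8π/5)

ω_5^4 = cos(-8π/5) + i·sin(-8π/5) = 0.3090+0.9511i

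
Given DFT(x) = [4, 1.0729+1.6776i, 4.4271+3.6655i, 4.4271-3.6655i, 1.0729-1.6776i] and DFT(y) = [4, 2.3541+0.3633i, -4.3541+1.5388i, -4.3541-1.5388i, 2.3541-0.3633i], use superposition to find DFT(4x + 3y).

By linearity: DFT(4x + 3y) = 4·DFT(x) + 3·DFT(y)
= 4·[4, 1.0729+1.6776i, 4.4271+3.6655i, 4.4271-3.6655i, 1.0729-1.6776i] + 3·[4, 2.3541+0.3633i, -4.3541+1.5388i, -4.3541-1.5388i, 2.3541-0.3633i]

Computing element-wise:
Z[0] = 4·(4) + 3·(4) = 28
Z[1] = 4·(1.0729+1.6776i) + 3·(2.3541+0.3633i) = 11.3539+7.8003i
Z[2] = 4·(4.4271+3.6655i) + 3·(-4.3541+1.5388i) = 4.6461+19.2784i
Z[3] = 4·(4.4271-3.6655i) + 3·(-4.3541-1.5388i) = 4.6461-19.2784i
Z[4] = 4·(1.0729-1.6776i) + 3·(2.3541-0.3633i) = 11.3539-7.8003i

DFT(4x + 3y) = 4·X + 3·Y = [28, 11.3539+7.8003i, 4.6461+19.2784i, 4.6461-19.2784i, 11.3539-7.8003i]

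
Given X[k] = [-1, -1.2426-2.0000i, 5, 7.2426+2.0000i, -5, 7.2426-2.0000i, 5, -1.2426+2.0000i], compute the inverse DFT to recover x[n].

x[n] = (1/8) Σ(k=0 to 7) X[k] · e^(2πikn/8)

Computing each x[n]:
x[0] = 2
x[1] = -1
x[2] = -1
x[3] = 2
x[4] = -1
x[5] = 2
x[6] = -3
x[7] = -1

x = [2, -1, -1, 2, -1, 2, -3, -1]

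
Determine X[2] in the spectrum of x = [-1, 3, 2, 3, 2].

X[2] = Σ(n=0 to 4) x[n] · ω_5^(2n) where ω_5 = e^(-2πi/5)
= (-1)·ω_5^0 + (3)·ω_5^2 + (2)·ω_5^4 + (3)·ω_5^6 + (2)·ω_5^8

X[2] = -3.5000-1.5388i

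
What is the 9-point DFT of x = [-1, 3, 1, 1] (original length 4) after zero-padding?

Original 4-point DFT: [4, -2-2i, -4, -2+2i]
Zero-padded 9-point DFT provides frequency interpolation.

DFT_9([x, 0, ...]) = [4, 0.9718-3.7792i, -1.9187-2.4304i, -2.0000-1.7321i, -3.5530-1.2493i, -3.5530+1.2493i, -2.0000+1.7321i, -1.9187+2.4304i, 0.9718+3.7792i]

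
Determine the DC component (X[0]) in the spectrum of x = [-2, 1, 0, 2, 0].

X[0] = Σ(n=0 to 4) x[n] · ω_5^0 = Σ x[n]
= (-2) + (1) + (0) + (2) + (0)

X[0] = 1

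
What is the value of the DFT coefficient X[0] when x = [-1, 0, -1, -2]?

X[0] = Σ(n=0 to 3) x[n] · ω_4^0 = Σ x[n]
= (-1) + (0) + (-1) + (-2)

X[0] = -4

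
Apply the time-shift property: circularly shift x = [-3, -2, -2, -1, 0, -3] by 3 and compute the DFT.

Time shift by 3: X_shifted[k] = ω_6^(3k) · X[k]
Shifted x = [-1, 0, -3, -3, -2, -2]

DFT(x[n-3]) = [-11, 3.5000-0.8660i, -0.5000-2.5981i, -1, -0.5000+2.5981i, 3.5000+0.8660i]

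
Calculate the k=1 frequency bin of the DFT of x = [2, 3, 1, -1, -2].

X[1] = Σ(n=0 to 4) x[n] · ω_5^(1n) where ω_5 = e^(-2πi/5)
= (2)·ω_5^0 + (3)·ω_5^1 + (1)·ω_5^2 + (-1)·ω_5^3 + (-2)·ω_5^4

X[1] = 2.3090-5.9309i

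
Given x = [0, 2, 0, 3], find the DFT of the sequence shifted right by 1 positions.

Time shift by 1: X_shifted[k] = ω_4^(1k) · X[k]
Shifted x = [3, 0, 2, 0]

DFT(x[n-1]) = [5, 1, 5, 1]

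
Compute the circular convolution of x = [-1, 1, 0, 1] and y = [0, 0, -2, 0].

(x ⊛ y)[n] = Σ(m=0 to 3) x[m] · y[(n-m) mod 4]

Computing each output sample:
(x ⊛ y)[0] = 0
(x ⊛ y)[1] = -2
(x ⊛ y)[2] = 2
(x ⊛ y)[3] = -2

x ⊛ y = [0, -2, 2, -2]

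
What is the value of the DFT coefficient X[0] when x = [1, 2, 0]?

X[0] = Σ(n=0 to 2) x[n] · ω_3^0 = Σ x[n]
= (1) + (2) + (0)

X[0] = 3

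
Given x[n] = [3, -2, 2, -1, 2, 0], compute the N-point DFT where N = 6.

X[k] = Σ(n=0 to 5) x[n] · ω_6^(nk)
where ω_6 = e^(-2πi/6)

Computing each X[k]:
X[0] = 4
X[1] = 1.0000+1.7321i
X[2] = 1.0000+1.7321i
X[3] = 10
X[4] = 1.0000-1.7321i
X[5] = 1.0000-1.7321i

X = [4, 1.0000+1.7321i, 1.0000+1.7321i, 10, 1.0000-1.7321i, 1.0000-1.7321i]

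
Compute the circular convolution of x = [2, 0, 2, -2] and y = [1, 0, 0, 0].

(x ⊛ y)[n] = Σ(m=0 to 3) x[m] · y[(n-m) mod 4]

Computing each output sample:
(x ⊛ y)[0] = 2
(x ⊛ y)[1] = 0
(x ⊛ y)[2] = 2
(x ⊛ y)[3] = -2

x ⊛ y = [2, 0, 2, -2]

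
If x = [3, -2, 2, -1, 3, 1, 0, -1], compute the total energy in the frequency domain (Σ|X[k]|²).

Parseval: Σ|x[n]|² = (1/N)Σ|X[k]|², so Σ|X[k]|² = N·Σ|x[n]|² = 8·29.0000

Σ|X[k]|² = N·Σ|x[n]|² = 8·29.0000 = 232.0000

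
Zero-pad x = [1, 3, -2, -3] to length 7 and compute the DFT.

Original 4-point DFT: [-1, 3-6i, -1, 3+6i]
Zero-padded 7-point DFT provides frequency interpolation.

DFT_7([x, 0, ...]) = [-1, 6.0184+0.9060i, 0.2639-6.1380i, -2.2823+0.0595i, -2.2823-0.0595i, 0.2639+6.1380i, 6.0184-0.9060i]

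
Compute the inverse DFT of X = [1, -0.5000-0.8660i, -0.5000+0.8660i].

x[n] = (1/3) Σ(k=0 to 2) X[k] · e^(2πikn/3)

Computing each x[n]:
x[0] = 0
x[1] = 1
x[2] = 0

x = [0, 1, 0]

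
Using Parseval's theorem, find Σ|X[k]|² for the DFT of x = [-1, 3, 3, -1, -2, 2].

Parseval: Σ|x[n]|² = (1/N)Σ|X[k]|², so Σ|X[k]|² = N·Σ|x[n]|² = 6·28.0000

Σ|X[k]|² = N·Σ|x[n]|² = 6·28.0000 = 168.0000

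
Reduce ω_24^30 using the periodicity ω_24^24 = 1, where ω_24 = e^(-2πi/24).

Since ω_24^24 = 1, powers reduce modulo 24.
30 mod 24 = 6
So ω_24^30 = ω_24^6 = e^(-2πi·6/24)

ω_24^30 = ω_24^6 = -1i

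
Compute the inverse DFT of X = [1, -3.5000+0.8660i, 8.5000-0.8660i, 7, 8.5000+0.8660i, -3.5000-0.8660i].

x[n] = (1/6) Σ(k=0 to 5) X[k] · e^(2πikn/6)

Computing each x[n]:
x[0] = 3
x[1] = -3
x[2] = 0
x[3] = 3
x[4] = 1
x[5] = -3

x = [3, -3, 0, 3, 1, -3]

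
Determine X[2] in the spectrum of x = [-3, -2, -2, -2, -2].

X[2] = Σ(n=0 to 4) x[n] · ω_5^(2n) where ω_5 = e^(-2πi/5)
= (-3)·ω_5^0 + (-2)·ω_5^2 + (-2)·ω_5^4 + (-2)·ω_5^6 + (-2)·ω_5^8

X[2] = -1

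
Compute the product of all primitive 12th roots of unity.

The primitive 12th roots of unity are ω_12^k for k coprime to 12: k ∈ {1, 5, 7, 11}
Their product equals the constant term of the cyclotomic polynomial Φ_12(x) up to sign.
For n ≥ 3, the product of all primitive nth roots of unity is 1. (For n=1 it is 1; for n=2 it is -1.)

1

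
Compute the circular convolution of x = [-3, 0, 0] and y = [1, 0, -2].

(x ⊛ y)[n] = Σ(m=0 to 2) x[m] · y[(n-m) mod 3]

Computing each output sample:
(x ⊛ y)[0] = -3
(x ⊛ y)[1] = 0
(x ⊛ y)[2] = 6

x ⊛ y = [-3, 0, 6]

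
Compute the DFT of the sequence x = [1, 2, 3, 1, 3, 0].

X[k] = Σ(n=0 to 5) x[n] · ω_6^(nk)
where ω_6 = e^(-2πi/6)

Computing each X[k]:
X[0] = 10
X[1] = -2.0000-1.7321i
X[2] = -2.0000-1.7321i
X[3] = 4
X[4] = -2.0000+1.7321i
X[5] = -2.0000+1.7321i

X = [10, -2.0000-1.7321i, -2.0000-1.7321i, 4, -2.0000+1.7321i, -2.0000+1.7321i]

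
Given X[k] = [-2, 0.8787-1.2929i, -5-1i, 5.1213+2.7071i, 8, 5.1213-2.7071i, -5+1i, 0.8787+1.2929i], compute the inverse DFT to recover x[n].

x[n] = (1/8) Σ(k=0 to 7) X[k] · e^(2πikn/8)

Computing each x[n]:
x[0] = 1
x[1] = -2
x[2] = 3
x[3] = -1
x[4] = -2
x[5] = 0
x[6] = 1
x[7] = -2

x = [1, -2, 3, -1, -2, 0, 1, -2]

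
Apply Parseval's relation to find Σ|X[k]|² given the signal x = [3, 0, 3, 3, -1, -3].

Parseval: Σ|x[n]|² = (1/N)Σ|X[k]|², so Σ|X[k]|² = N·Σ|x[n]|² = 6·37.0000

Σ|X[k]|² = N·Σ|x[n]|² = 6·37.0000 = 222.0000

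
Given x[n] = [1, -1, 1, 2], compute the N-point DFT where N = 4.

X[k] = Σ(n=0 to 3) x[n] · ω_4^(nk)
where ω_4 = e^(-2πi/4)

Computing each X[k]:
X[0] = 3
X[1] = 3i
X[2] = 1
X[3] = -3i

X = [3, 3i, 1, -3i]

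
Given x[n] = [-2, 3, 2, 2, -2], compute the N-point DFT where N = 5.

X[k] = Σ(n=0 to 4) x[n] · ω_5^(nk)
where ω_5 = e^(-2πi/5)

Computing each X[k]:
X[0] = 3
X[1] = -4.9271-4.7553i
X[2] = -1.5729-2.9389i
X[3] = -1.5729+2.9389i
X[4] = -4.9271+4.7553i

X = [3, -4.9271-4.7553i, -1.5729-2.9389i, -1.5729+2.9389i, -4.9271+4.7553i]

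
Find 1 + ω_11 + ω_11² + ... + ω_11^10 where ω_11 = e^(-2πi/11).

Sum of all nth roots of unity equals 0 for n > 1 (geometric series with r ≠ 1).

0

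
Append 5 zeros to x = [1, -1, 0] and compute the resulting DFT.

Original 3-point DFT: [0, 1.5000+0.8660i, 1.5000-0.8660i]
Zero-padded 8-point DFT provides frequency interpolation.

DFT_8([x, 0, ...]) = [0, 0.2929+0.7071i, 1+1i, 1.7071+0.7071i, 2, 1.7071-0.7071i, 1-1i, 0.2929-0.7071i]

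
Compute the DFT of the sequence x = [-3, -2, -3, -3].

X[k] = Σ(n=0 to 3) x[n] · ω_4^(nk)
where ω_4 = e^(-2πi/4)

Computing each X[k]:
X[0] = -11
X[1] = -1i
X[2] = -1
X[3] = 1i

X = [-11, -1i, -1, 1i]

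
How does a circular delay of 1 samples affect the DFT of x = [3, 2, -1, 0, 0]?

Time shift by 1: X_shifted[k] = ω_5^(1k) · X[k]
Shifted x = [0, 3, 2, -1, 0]

DFT(x[n-1]) = [4, 0.1180-4.6165i, -2.1180+1.0898i, -2.1180-1.0898i, 0.1180+4.6165i]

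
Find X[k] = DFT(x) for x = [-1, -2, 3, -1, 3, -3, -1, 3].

X[k] = Σ(n=0 to 7) x[n] · ω_8^(nk)
where ω_8 = e^(-2πi/8)

Computing each X[k]:
X[0] = 1
X[1] = -0.4645-1.8787i
X[2] = 7i
X[3] = -7.5355+6.1213i
X[4] = 7
X[5] = -7.5355-6.1213i
X[6] = -7i
X[7] = -0.4645+1.8787i

X = [1, -0.4645-1.8787i, 7i, -7.5355+6.1213i, 7, -7.5355-6.1213i, -7i, -0.4645+1.8787i]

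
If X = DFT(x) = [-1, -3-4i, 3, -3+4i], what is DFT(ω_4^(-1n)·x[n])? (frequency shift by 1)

Modulation property: DFT(ω_4^(-1n)·x[n]) = X[(k-1) mod 4], so circularly shift X by 1 positions.

X[k-1] = [-3+4i, -1, -3-4i, 3]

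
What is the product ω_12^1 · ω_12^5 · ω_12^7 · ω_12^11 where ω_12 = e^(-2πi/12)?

The primitive 12th roots of unity are ω_12^k for k coprime to 12: k ∈ {1, 5, 7, 11}
Their product equals the constant term of the cyclotomic polynomial Φ_12(x) up to sign.
For n ≥ 3, the product of all primitive nth roots of unity is 1. (For n=1 it is 1; for n=2 it is -1.)

1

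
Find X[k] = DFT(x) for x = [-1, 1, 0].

X[k] = Σ(n=0 to 2) x[n] · ω_3^(nk)
where ω_3 = e^(-2πi/3)

Computing each X[k]:
X[0] = 0
X[1] = -1.5000-0.8660i
X[2] = -1.5000+0.8660i

X = [0, -1.5000-0.8660i, -1.5000+0.8660i]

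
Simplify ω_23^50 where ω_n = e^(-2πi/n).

Since ω_23^23 = 1, powers reduce modulo 23.
50 mod 23 = 4
So ω_23^50 = ω_23^4 = e^(-2πi·4/23)

ω_23^50 = ω_23^4 = 0.4601-0.8879i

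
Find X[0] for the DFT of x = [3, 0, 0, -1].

X[0] = Σ(n=0 to 3) x[n] · ω_4^0 = Σ x[n]
= (3) + (0) + (0) + (-1)

X[0] = 2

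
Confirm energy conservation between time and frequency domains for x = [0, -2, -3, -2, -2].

Time domain:
Σ|x[n]|² = |0|² + |-2|² + |-3|² + |-2|² + |-2|² = 21.0000

Frequency domain:
(1/5)Σ|X[k]|² = (1/5)(|-9|² + |2.8090+0.5878i|² + |1.6910-0.9511i|² + |1.6910+0.9511i|² + |2.8090-0.5878i|²) = (1/5)·105.0000 = 21.0000

Both sides agree, confirming Parseval's theorem.

Σ|x[n]|² = (1/N)Σ|X[k]|² = 21.0000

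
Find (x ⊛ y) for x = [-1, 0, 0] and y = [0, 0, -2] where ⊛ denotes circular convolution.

(x ⊛ y)[n] = Σ(m=0 to 2) x[m] · y[(n-m) mod 3]

Computing each output sample:
(x ⊛ y)[0] = 0
(x ⊛ y)[1] = 0
(x ⊛ y)[2] = 2

x ⊛ y = [0, 0, 2]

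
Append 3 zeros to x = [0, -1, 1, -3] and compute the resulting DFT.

Original 4-point DFT: [-3, -1-2i, 5, -1+2i]
Zero-padded 7-point DFT provides frequency interpolation.

DFT_7([x, 0, ...]) = [-3, 1.8569+1.1086i, -2.5489-0.9367i, 2.1920+4.1405i, 2.1920-4.1405i, -2.5489+0.9367i, 1.8569-1.1086i]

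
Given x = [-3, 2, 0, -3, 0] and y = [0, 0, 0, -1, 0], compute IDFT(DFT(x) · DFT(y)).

(x ⊛ y)[n] = Σ(m=0 to 4) x[m] · y[(n-m) mod 5]

Computing each output sample:
(x ⊛ y)[0] = 0
(x ⊛ y)[1] = 3
(x ⊛ y)[2] = 0
(x ⊛ y)[3] = 3
(x ⊛ y)[4] = -2

x ⊛ y = [0, 3, 0, 3, -2]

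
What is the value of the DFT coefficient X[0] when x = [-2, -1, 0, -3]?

X[0] = Σ(n=0 to 3) x[n] · ω_4^0 = Σ x[n]
= (-2) + (-1) + (0) + (-3)

X[0] = -6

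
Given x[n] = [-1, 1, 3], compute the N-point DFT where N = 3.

X[k] = Σ(n=0 to 2) x[n] · ω_3^(nk)
where ω_3 = e^(-2πi/3)

Computing each X[k]:
X[0] = 3
X[1] = -3.0000+1.7321i
X[2] = -3.0000-1.7321i

X = [3, -3.0000+1.7321i, -3.0000-1.7321i]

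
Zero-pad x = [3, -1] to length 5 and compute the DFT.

Original 2-point DFT: [2, 4]
Zero-padded 5-point DFT provides frequency interpolation.

DFT_5([x, 0, ...]) = [2, 2.6910+0.9511i, 3.8090+0.5878i, 3.8090-0.5878i, 2.6910-0.9511i]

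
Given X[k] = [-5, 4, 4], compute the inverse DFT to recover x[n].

x[n] = (1/3) Σ(k=0 to 2) X[k] · e^(2πikn/3)

Computing each x[n]:
x[0] = 1
x[1] = -3
x[2] = -3

x = [1, -3, -3]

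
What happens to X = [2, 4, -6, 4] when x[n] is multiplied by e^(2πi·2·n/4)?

Modulation property: DFT(ω_4^(-2n)·x[n]) = X[(k-2) mod 4], so circularly shift X by 2 positions.

X[k-2] = [-6, 4, 2, 4]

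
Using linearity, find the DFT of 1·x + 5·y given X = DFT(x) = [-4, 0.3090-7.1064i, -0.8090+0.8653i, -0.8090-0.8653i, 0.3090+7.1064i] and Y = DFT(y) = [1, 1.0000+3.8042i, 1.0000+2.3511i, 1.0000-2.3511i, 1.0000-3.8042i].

By linearity: DFT(1x + 5y) = 1·DFT(x) + 5·DFT(y)
= 1·[-4, 0.3090-7.1064i, -0.8090+0.8653i, -0.8090-0.8653i, 0.3090+7.1064i] + 5·[1, 1.0000+3.8042i, 1.0000+2.3511i, 1.0000-2.3511i, 1.0000-3.8042i]

Computing element-wise:
Z[0] = 1·(-4) + 5·(1) = 1
Z[1] = 1·(0.3090-7.1064i) + 5·(1.0000+3.8042i) = 5.3090+11.9146i
Z[2] = 1·(-0.8090+0.8653i) + 5·(1.0000+2.3511i) = 4.1910+12.6208i
Z[3] = 1·(-0.8090-0.8653i) + 5·(1.0000-2.3511i) = 4.1910-12.6208i
Z[4] = 1·(0.3090+7.1064i) + 5·(1.0000-3.8042i) = 5.3090-11.9146i

DFT(1x + 5y) = 1·X + 5·Y = [1, 5.3090+11.9146i, 4.1910+12.6208i, 4.1910-12.6208i, 5.3090-11.9146i]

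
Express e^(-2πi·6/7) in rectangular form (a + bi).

ω_7^6 = e^(-2πi·6/7)
= cos(-2π·6/7) + i·sin(-2π·6/7)
= cos(-12π/7) + i·sin(-12π/7)

ω_7^6 = cos(-12π/7) + i·sin(-12π/7) = 0.6235+0.7818i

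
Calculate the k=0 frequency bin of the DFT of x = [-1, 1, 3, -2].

X[0] = Σ(n=0 to 3) x[n] · ω_4^0 = Σ x[n]
= (-1) + (1) + (3) + (-2)

X[0] = 1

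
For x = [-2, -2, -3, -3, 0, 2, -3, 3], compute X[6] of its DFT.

X[6] = Σ(n=0 to 7) x[n] · ω_8^(6n) where ω_8 = e^(-2πi/8)
= (-2)·ω_8^0 + (-2)·ω_8^6 + (-3)·ω_8^12 + (-3)·ω_8^18 + (0)·ω_8^24 + (2)·ω_8^30 + (-3)·ω_8^36 + (3)·ω_8^42

X[6] = 4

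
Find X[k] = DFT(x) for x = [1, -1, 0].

X[k] = Σ(n=0 to 2) x[n] · ω_3^(nk)
where ω_3 = e^(-2πi/3)

Computing each X[k]:
X[0] = 0
X[1] = 1.5000+0.8660i
X[2] = 1.5000-0.8660i

X = [0, 1.5000+0.8660i, 1.5000-0.8660i]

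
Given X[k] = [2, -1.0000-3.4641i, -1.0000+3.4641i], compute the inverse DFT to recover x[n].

x[n] = (1/3) Σ(k=0 to 2) X[k] · e^(2πikn/3)

Computing each x[n]:
x[0] = 0
x[1] = 3
x[2] = -1

x = [0, 3, -1]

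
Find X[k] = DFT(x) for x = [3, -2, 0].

X[k] = Σ(n=0 to 2) x[n] · ω_3^(nk)
where ω_3 = e^(-2πi/3)

Computing each X[k]:
X[0] = 1
X[1] = 4.0000+1.7321i
X[2] = 4.0000-1.7321i

X = [1, 4.0000+1.7321i, 4.0000-1.7321i]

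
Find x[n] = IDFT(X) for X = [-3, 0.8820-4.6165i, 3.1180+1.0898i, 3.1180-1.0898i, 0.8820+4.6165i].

x[n] = (1/5) Σ(k=0 to 4) X[k] · e^(2πikn/5)

Computing each x[n]:
x[0] = 1
x[1] = 0
x[2] = 1
x[3] = -2
x[4] = -3

x = [1, 0, 1, -2, -3]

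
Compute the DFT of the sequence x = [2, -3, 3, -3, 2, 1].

X[k] = Σ(n=0 to 5) x[n] · ω_6^(nk)
where ω_6 = e^(-2πi/6)

Computing each X[k]:
X[0] = 2
X[1] = 1.5000+2.5981i
X[2] = -2.5000+4.3301i
X[3] = 12
X[4] = -2.5000-4.3301i
X[5] = 1.5000-2.5981i

X = [2, 1.5000+2.5981i, -2.5000+4.3301i, 12, -2.5000-4.3301i, 1.5000-2.5981i]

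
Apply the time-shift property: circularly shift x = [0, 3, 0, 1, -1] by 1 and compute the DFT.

Time shift by 1: X_shifted[k] = ω_5^(1k) · X[k]
Shifted x = [-1, 0, 3, 0, 1]

DFT(x[n-1]) = [3, -3.1180-0.8123i, -0.8820+3.4410i, -0.8820-3.4410i, -3.1180+0.8123i]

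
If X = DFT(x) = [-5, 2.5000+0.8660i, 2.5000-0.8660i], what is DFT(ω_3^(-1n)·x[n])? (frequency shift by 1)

Modulation property: DFT(ω_3^(-1n)·x[n]) = X[(k-1) mod 3], so circularly shift X by 1 positions.

X[k-1] = [2.5000-0.8660i, -5, 2.5000+0.8660i]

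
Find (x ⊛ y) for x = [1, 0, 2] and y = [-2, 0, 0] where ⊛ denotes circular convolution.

(x ⊛ y)[n] = Σ(m=0 to 2) x[m] · y[(n-m) mod 3]

Computing each output sample:
(x ⊛ y)[0] = -2
(x ⊛ y)[1] = 0
(x ⊛ y)[2] = -4

x ⊛ y = [-2, 0, -4]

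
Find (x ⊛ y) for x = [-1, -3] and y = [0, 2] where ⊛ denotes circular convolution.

(x ⊛ y)[n] = Σ(m=0 to 1) x[m] · y[(n-m) mod 2]

Computing each output sample:
(x ⊛ y)[0] = -6
(x ⊛ y)[1] = -2

x ⊛ y = [-6, -2]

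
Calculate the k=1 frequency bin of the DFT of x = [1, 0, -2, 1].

X[1] = Σ(n=0 to 3) x[n] · ω_4^(1n) where ω_4 = e^(-2πi/4)
= (1)·ω_4^0 + (0)·ω_4^1 + (-2)·ω_4^2 + (1)·ω_4^3

X[1] = 3+1i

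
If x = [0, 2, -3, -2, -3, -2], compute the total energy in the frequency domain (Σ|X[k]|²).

Parseval: Σ|x[n]|² = (1/N)Σ|X[k]|², so Σ|X[k]|² = N·Σ|x[n]|² = 6·30.0000

Σ|X[k]|² = N·Σ|x[n]|² = 6·30.0000 = 180.0000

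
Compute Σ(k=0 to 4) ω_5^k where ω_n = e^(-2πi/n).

Sum of all nth roots of unity equals 0 for n > 1 (geometric series with r ≠ 1).

0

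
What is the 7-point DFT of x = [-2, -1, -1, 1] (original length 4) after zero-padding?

Original 4-point DFT: [-3, -1+2i, -3, -1-2i]
Zero-padded 7-point DFT provides frequency interpolation.

DFT_7([x, 0, ...]) = [-3, -3.3019+1.3229i, -0.2530+1.3229i, -1.9450-1.3229i, -1.9450+1.3229i, -0.2530-1.3229i, -3.3019-1.3229i]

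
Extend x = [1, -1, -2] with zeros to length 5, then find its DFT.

Original 3-point DFT: [-2, 2.5000-0.8660i, 2.5000+0.8660i]
Zero-padded 5-point DFT provides frequency interpolation.

DFT_5([x, 0, ...]) = [-2, 2.3090+2.1266i, 1.1910-1.3143i, 1.1910+1.3143i, 2.3090-2.1266i]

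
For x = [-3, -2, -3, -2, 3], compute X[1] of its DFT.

X[1] = Σ(n=0 to 4) x[n] · ω_5^(1n) where ω_5 = e^(-2πi/5)
= (-3)·ω_5^0 + (-2)·ω_5^1 + (-3)·ω_5^2 + (-2)·ω_5^3 + (3)·ω_5^4

X[1] = 1.3541+5.3431i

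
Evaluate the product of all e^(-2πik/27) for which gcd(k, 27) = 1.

The primitive 27th roots of unity are ω_27^k for k coprime to 27: k ∈ {1, 2, 4, 5, 7, 8, 10, 11, 13, 14, 16, 17, 19, 20, 22, 23, 25, 26}
Their product equals the constant term of the cyclotomic polynomial Φ_27(x) up to sign.
For n ≥ 3, the product of all primitive nth roots of unity is 1. (For n=1 it is 1; for n=2 it is -1.)

1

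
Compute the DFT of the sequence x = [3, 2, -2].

X[k] = Σ(n=0 to 2) x[n] · ω_3^(nk)
where ω_3 = e^(-2πi/3)

Computing each X[k]:
X[0] = 3
X[1] = 3.0000-3.4641i
X[2] = 3.0000+3.4641i

X = [3, 3.0000-3.4641i, 3.0000+3.4641i]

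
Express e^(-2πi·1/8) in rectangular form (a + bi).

ω_8^1 = e^(-2πi·1/8)
= cos(-2π·1/8) + i·sin(-2π·1/8)
= cos(-2π/8) + i·sin(-2π/8)

ω_8^1 = cos(-2π/8) + i·sin(-2π/8) = 0.7071-0.7071i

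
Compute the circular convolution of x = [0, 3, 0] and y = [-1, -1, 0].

(x ⊛ y)[n] = Σ(m=0 to 2) x[m] · y[(n-m) mod 3]

Computing each output sample:
(x ⊛ y)[0] = 0
(x ⊛ y)[1] = -3
(x ⊛ y)[2] = -3

x ⊛ y = [0, -3, -3]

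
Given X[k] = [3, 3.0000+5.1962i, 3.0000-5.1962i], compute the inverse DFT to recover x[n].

x[n] = (1/3) Σ(k=0 to 2) X[k] · e^(2πikn/3)

Computing each x[n]:
x[0] = 3
x[1] = -3
x[2] = 3

x = [3, -3, 3]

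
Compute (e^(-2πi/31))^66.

Since ω_31^31 = 1, powers reduce modulo 31.
66 mod 31 = 4
So ω_31^66 = ω_31^4 = e^(-2πi·4/31)

ω_31^66 = ω_31^4 = 0.6890-0.7248i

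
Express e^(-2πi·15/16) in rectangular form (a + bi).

ω_16^15 = e^(-2πi·15/16)
= cos(-2π·15/16) + i·sin(-2π·15/16)
= cos(-30π/16) + i·sin(-30π/16)

ω_16^15 = cos(-30π/16) + i·sin(-30π/16) = 0.9239+0.3827i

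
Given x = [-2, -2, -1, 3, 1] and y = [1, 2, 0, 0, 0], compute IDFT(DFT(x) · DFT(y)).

(x ⊛ y)[n] = Σ(m=0 to 4) x[m] · y[(n-m) mod 5]

Computing each output sample:
(x ⊛ y)[0] = 0
(x ⊛ y)[1] = -6
(x ⊛ y)[2] = -5
(x ⊛ y)[3] = 1
(x ⊛ y)[4] = 7

x ⊛ y = [0, -6, -5, 1, 7]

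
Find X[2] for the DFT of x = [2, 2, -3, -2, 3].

X[2] = Σ(n=0 to 4) x[n] · ω_5^(2n) where ω_5 = e^(-2πi/5)
= (2)·ω_5^0 + (2)·ω_5^2 + (-3)·ω_5^4 + (-2)·ω_5^6 + (3)·ω_5^8

X[2] = -3.5902-0.3633i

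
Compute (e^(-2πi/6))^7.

Since ω_6^6 = 1, powers reduce modulo 6.
7 mod 6 = 1
So ω_6^7 = ω_6^1 = e^(-2πi·1/6)

ω_6^7 = ω_6^1 = 0.5000-0.8660i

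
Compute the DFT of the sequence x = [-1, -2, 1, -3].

X[k] = Σ(n=0 to 3) x[n] · ω_4^(nk)
where ω_4 = e^(-2πi/4)

Computing each X[k]:
X[0] = -5
X[1] = -2-1i
X[2] = 5
X[3] = -2+1i

X = [-5, -2-1i, 5, -2+1i]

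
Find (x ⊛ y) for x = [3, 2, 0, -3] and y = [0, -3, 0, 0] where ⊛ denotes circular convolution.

(x ⊛ y)[n] = Σ(m=0 to 3) x[m] · y[(n-m) mod 4]

Computing each output sample:
(x ⊛ y)[0] = 9
(x ⊛ y)[1] = -9
(x ⊛ y)[2] = -6
(x ⊛ y)[3] = 0

x ⊛ y = [9, -9, -6, 0]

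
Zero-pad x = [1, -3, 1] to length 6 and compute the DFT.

Original 3-point DFT: [-1, 2.0000+3.4641i, 2.0000-3.4641i]
Zero-padded 6-point DFT provides frequency interpolation.

DFT_6([x, 0, ...]) = [-1, -1.0000+1.7321i, 2.0000+3.4641i, 5, 2.0000-3.4641i, -1.0000-1.7321i]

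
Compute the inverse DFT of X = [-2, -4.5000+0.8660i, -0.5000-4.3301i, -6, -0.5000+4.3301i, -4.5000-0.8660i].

x[n] = (1/6) Σ(k=0 to 5) X[k] · e^(2πikn/6)

Computing each x[n]:
x[0] = -3
x[1] = 1
x[2] = -2
x[3] = 2
x[4] = 1
x[5] = -1

x = [-3, 1, -2, 2, 1, -1]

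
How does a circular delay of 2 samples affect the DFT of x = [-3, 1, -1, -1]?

Time shift by 2: X_shifted[k] = ω_4^(2k) · X[k]
Shifted x = [-1, -1, -3, 1]

DFT(x[n-2]) = [-4, 2+2i, -4, 2-2i]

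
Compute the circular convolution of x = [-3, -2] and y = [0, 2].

(x ⊛ y)[n] = Σ(m=0 to 1) x[m] · y[(n-m) mod 2]

Computing each output sample:
(x ⊛ y)[0] = -4
(x ⊛ y)[1] = -6

x ⊛ y = [-4, -6]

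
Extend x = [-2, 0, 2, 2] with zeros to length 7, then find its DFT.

Original 4-point DFT: [2, -4+2i, -2, -4-2i]
Zero-padded 7-point DFT provides frequency interpolation.

DFT_7([x, 0, ...]) = [2, -4.2470-2.8176i, -2.5550+2.4314i, -1.1981-0.3862i, -1.1981+0.3862i, -2.5550-2.4314i, -4.2470+2.8176i]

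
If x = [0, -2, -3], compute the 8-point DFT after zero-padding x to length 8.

Original 3-point DFT: [-5, 2.5000-0.8660i, 2.5000+0.8660i]
Zero-padded 8-point DFT provides frequency interpolation.

DFT_8([x, 0, ...]) = [-5, -1.4142+4.4142i, 3+2i, 1.4142-1.5858i, -1, 1.4142+1.5858i, 3-2i, -1.4142-4.4142i]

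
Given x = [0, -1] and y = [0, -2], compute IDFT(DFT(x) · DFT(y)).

(x ⊛ y)[n] = Σ(m=0 to 1) x[m] · y[(n-m) mod 2]

Computing each output sample:
(x ⊛ y)[0] = 2
(x ⊛ y)[1] = 0

x ⊛ y = [2, 0]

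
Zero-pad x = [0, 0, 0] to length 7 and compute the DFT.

Original 3-point DFT: [0, 0, 0]
Zero-padded 7-point DFT provides frequency interpolation.

DFT_7([x, 0, ...]) = [0, 0, 0, 0, 0, 0, 0]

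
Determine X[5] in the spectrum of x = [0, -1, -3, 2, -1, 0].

X[5] = Σ(n=0 to 5) x[n] · ω_6^(5n) where ω_6 = e^(-2πi/6)
= (0)·ω_6^0 + (-1)·ω_6^5 + (-3)·ω_6^10 + (2)·ω_6^15 + (-1)·ω_6^20 + (0)·ω_6^25

X[5] = -0.5000-2.5981i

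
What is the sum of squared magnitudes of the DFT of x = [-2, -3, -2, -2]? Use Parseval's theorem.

Parseval: Σ|x[n]|² = (1/N)Σ|X[k]|², so Σ|X[k]|² = N·Σ|x[n]|² = 4·21.0000

Σ|X[k]|² = N·Σ|x[n]|² = 4·21.0000 = 84.0000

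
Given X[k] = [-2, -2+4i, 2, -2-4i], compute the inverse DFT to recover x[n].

x[n] = (1/4) Σ(k=0 to 3) X[k] · e^(2πikn/4)

Computing each x[n]:
x[0] = -1
x[1] = -3
x[2] = 1
x[3] = 1

x = [-1, -3, 1, 1]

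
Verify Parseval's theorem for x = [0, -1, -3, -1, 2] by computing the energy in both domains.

Time domain:
Σ|x[n]|² = |0|² + |-1|² + |-3|² + |-1|² + |2|² = 15.0000

Frequency domain:
(1/5)Σ|X[k]|² = (1/5)(|-3|² + |3.5451+4.0287i|² + |-2.0451-0.1388i|² + |-2.0451+0.1388i|² + |3.5451-4.0287i|²) = (1/5)·75.0000 = 15.0000

Both sides agree, confirming Parseval's theorem.

Σ|x[n]|² = (1/N)Σ|X[k]|² = 15.0000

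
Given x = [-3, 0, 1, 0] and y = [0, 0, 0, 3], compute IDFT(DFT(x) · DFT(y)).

(x ⊛ y)[n] = Σ(m=0 to 3) x[m] · y[(n-m) mod 4]

Computing each output sample:
(x ⊛ y)[0] = 0
(x ⊛ y)[1] = 3
(x ⊛ y)[2] = 0
(x ⊛ y)[3] = -9

x ⊛ y = [0, 3, 0, -9]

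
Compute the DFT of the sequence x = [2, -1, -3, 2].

X[k] = Σ(n=0 to 3) x[n] · ω_4^(nk)
where ω_4 = e^(-2πi/4)

Computing each X[k]:
X[0] = 0
X[1] = 5+3i
X[2] = -2
X[3] = 5-3i

X = [0, 5+3i, -2, 5-3i]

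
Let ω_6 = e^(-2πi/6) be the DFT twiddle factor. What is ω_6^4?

ω_6^4 = e^(-2πi·4/6)
= cos(-2π·4/6) + i·sin(-2π·4/6)
= cos(-8π/6) + i·sin(-8π/6)

ω_6^4 = cos(-8π/6) + i·sin(-8π/6) = -0.5000+0.8660i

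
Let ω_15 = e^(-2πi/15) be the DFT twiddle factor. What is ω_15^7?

ω_15^7 = e^(-2πi·7/15)
= cos(-2π·7/15) + i·sin(-2π·7/15)
= cos(-14π/15) + i·sin(-14π/15)

ω_15^7 = cos(-14π/15) + i·sin(-14π/15) = -0.9781-0.2079i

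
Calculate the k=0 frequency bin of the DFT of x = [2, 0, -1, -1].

X[0] = Σ(n=0 to 3) x[n] · ω_4^0 = Σ x[n]
= (2) + (0) + (-1) + (-1)

X[0] = 0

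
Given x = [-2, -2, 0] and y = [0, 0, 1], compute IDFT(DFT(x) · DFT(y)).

(x ⊛ y)[n] = Σ(m=0 to 2) x[m] · y[(n-m) mod 3]

Computing each output sample:
(x ⊛ y)[0] = -2
(x ⊛ y)[1] = 0
(x ⊛ y)[2] = -2

x ⊛ y = [-2, 0, -2]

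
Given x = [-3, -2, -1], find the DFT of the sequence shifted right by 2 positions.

Time shift by 2: X_shifted[k] = ω_3^(2k) · X[k]
Shifted x = [-2, -1, -3]

DFT(x[n-2]) = [-6, -1.7321i, 1.7321i]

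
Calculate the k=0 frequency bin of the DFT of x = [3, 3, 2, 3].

X[0] = Σ(n=0 to 3) x[n] · ω_4^0 = Σ x[n]
= (3) + (3) + (2) + (3)

X[0] = 11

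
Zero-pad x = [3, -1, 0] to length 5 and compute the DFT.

Original 3-point DFT: [2, 3.5000+0.8660i, 3.5000-0.8660i]
Zero-padded 5-point DFT provides frequency interpolation.

DFT_5([x, 0, ...]) = [2, 2.6910+0.9511i, 3.8090+0.5878i, 3.8090-0.5878i, 2.6910-0.9511i]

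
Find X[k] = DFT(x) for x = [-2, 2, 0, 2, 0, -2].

X[k] = Σ(n=0 to 5) x[n] · ω_6^(nk)
where ω_6 = e^(-2πi/6)

Computing each X[k]:
X[0] = 0
X[1] = -4.0000-3.4641i
X[2] = -3.4641i
X[3] = -4
X[4] = 3.4641i
X[5] = -4.0000+3.4641i

X = [0, -4.0000-3.4641i, -3.4641i, -4, 3.4641i, -4.0000+3.4641i]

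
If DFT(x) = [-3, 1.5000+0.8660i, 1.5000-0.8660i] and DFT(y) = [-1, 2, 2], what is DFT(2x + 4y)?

By linearity: DFT(2x + 4y) = 2·DFT(x) + 4·DFT(y)
= 2·[-3, 1.5000+0.8660i, 1.5000-0.8660i] + 4·[-1, 2, 2]

Computing element-wise:
Z[0] = 2·(-3) + 4·(-1) = -10
Z[1] = 2·(1.5000+0.8660i) + 4·(2) = 11.0000+1.7320i
Z[2] = 2·(1.5000-0.8660i) + 4·(2) = 11.0000-1.7320i

DFT(2x + 4y) = 2·X + 4·Y = [-10, 11.0000+1.7320i, 11.0000-1.7320i]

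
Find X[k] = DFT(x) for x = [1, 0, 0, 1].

X[k] = Σ(n=0 to 3) x[n] · ω_4^(nk)
where ω_4 = e^(-2πi/4)

Computing each X[k]:
X[0] = 2
X[1] = 1+1i
X[2] = 0
X[3] = 1-1i

X = [2, 1+1i, 0, 1-1i]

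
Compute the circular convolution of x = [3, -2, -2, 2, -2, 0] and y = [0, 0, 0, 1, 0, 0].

(x ⊛ y)[n] = Σ(m=0 to 5) x[m] · y[(n-m) mod 6]

Computing each output sample:
(x ⊛ y)[0] = 2
(x ⊛ y)[1] = -2
(x ⊛ y)[2] = 0
(x ⊛ y)[3] = 3
(x ⊛ y)[4] = -2
(x ⊛ y)[5] = -2

x ⊛ y = [2, -2, 0, 3, -2, -2]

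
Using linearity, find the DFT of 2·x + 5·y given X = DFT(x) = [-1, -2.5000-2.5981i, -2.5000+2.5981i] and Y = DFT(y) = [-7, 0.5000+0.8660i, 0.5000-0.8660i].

By linearity: DFT(2x + 5y) = 2·DFT(x) + 5·DFT(y)
= 2·[-1, -2.5000-2.5981i, -2.5000+2.5981i] + 5·[-7, 0.5000+0.8660i, 0.5000-0.8660i]

Computing element-wise:
Z[0] = 2·(-1) + 5·(-7) = -37
Z[1] = 2·(-2.5000-2.5981i) + 5·(0.5000+0.8660i) = -2.5000-0.8662i
Z[2] = 2·(-2.5000+2.5981i) + 5·(0.5000-0.8660i) = -2.5000+0.8662i

DFT(2x + 5y) = 2·X + 5·Y = [-37, -2.5000-0.8662i, -2.5000+0.8662i]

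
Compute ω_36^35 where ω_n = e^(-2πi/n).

ω_36^35 = e^(-2πi·35/36)
= cos(-2π·35/36) + i·sin(-2π·35/36)
= cos(-70π/36) + i·sin(-70π/36)

ω_36^35 = cos(-70π/36) + i·sin(-70π/36) = 0.9848+0.1736i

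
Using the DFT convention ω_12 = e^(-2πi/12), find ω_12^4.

ω_12^4 = e^(-2πi·4/12)
= cos(-2π·4/12) + i·sin(-2π·4/12)
= cos(-8π/12) + i·sin(-8π/12)

ω_12^4 = cos(-8π/12) + i·sin(-8π/12) = -0.5000-0.8660i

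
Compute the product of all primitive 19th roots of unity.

The primitive 19th roots of unity are ω_19^k for k coprime to 19: k ∈ {1, 2, 3, 4, 5, 6, 7, 8, 9, 10, 11, 12, 13, 14, 15, 16, 17, 18}
Their product equals the constant term of the cyclotomic polynomial Φ_19(x) up to sign.
For n ≥ 3, the product of all primitive nth roots of unity is 1. (For n=1 it is 1; for n=2 it is -1.)

1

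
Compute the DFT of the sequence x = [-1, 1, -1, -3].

X[k] = Σ(n=0 to 3) x[n] · ω_4^(nk)
where ω_4 = e^(-2πi/4)

Computing each X[k]:
X[0] = -4
X[1] = -4i
X[2] = 0
X[3] = 4i

X = [-4, -4i, 0, 4i]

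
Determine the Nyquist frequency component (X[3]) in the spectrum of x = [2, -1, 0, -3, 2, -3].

X[3] = Σ(n=0 to 5) x[n] · ω_6^(3n) where ω_6 = e^(-2πi/6)
= (2)·ω_6^0 + (-1)·ω_6^3 + (0)·ω_6^6 + (-3)·ω_6^9 + (2)·ω_6^12 + (-3)·ω_6^15

X[3] = 11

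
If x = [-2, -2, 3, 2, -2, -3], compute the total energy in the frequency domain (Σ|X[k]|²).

Parseval: Σ|x[n]|² = (1/N)Σ|X[k]|², so Σ|X[k]|² = N·Σ|x[n]|² = 6·34.0000

Σ|X[k]|² = N·Σ|x[n]|² = 6·34.0000 = 204.0000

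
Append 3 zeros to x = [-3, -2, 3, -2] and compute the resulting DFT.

Original 4-point DFT: [-4, -6, 4, -6]
Zero-padded 7-point DFT provides frequency interpolation.

DFT_7([x, 0, ...]) = [-4, -3.1126-0.4934i, -6.5048+1.6878i, 1.1174+5.1631i, 1.1174-5.1631i, -6.5048-1.6878i, -3.1126+0.4934i]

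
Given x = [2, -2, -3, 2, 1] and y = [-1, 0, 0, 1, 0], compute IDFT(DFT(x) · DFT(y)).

(x ⊛ y)[n] = Σ(m=0 to 4) x[m] · y[(n-m) mod 5]

Computing each output sample:
(x ⊛ y)[0] = -5
(x ⊛ y)[1] = 4
(x ⊛ y)[2] = 4
(x ⊛ y)[3] = 0
(x ⊛ y)[4] = -3

x ⊛ y = [-5, 4, 4, 0, -3]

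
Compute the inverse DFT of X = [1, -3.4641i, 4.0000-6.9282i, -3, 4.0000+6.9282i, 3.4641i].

x[n] = (1/6) Σ(k=0 to 5) X[k] · e^(2πikn/6)

Computing each x[n]:
x[0] = 1
x[1] = 3
x[2] = -2
x[3] = 2
x[4] = 0
x[5] = -3

x = [1, 3, -2, 2, 0, -3]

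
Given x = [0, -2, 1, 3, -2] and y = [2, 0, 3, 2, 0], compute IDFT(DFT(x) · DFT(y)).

(x ⊛ y)[n] = Σ(m=0 to 4) x[m] · y[(n-m) mod 5]

Computing each output sample:
(x ⊛ y)[0] = 11
(x ⊛ y)[1] = -4
(x ⊛ y)[2] = -2
(x ⊛ y)[3] = 0
(x ⊛ y)[4] = -5

x ⊛ y = [11, -4, -2, 0, -5]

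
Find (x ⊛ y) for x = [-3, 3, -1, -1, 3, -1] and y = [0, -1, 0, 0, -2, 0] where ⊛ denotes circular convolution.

(x ⊛ y)[n] = Σ(m=0 to 5) x[m] · y[(n-m) mod 6]

Computing each output sample:
(x ⊛ y)[0] = 3
(x ⊛ y)[1] = 5
(x ⊛ y)[2] = -9
(x ⊛ y)[3] = 3
(x ⊛ y)[4] = 7
(x ⊛ y)[5] = -9

x ⊛ y = [3, 5, -9, 3, 7, -9]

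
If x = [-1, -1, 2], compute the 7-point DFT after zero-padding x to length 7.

Original 3-point DFT: [0, -1.5000+2.5981i, -1.5000-2.5981i]
Zero-padded 7-point DFT provides frequency interpolation.

DFT_7([x, 0, ...]) = [0, -2.0685-1.1680i, -2.5794+1.8427i, 1.1479+1.9975i, 1.1479-1.9975i, -2.5794-1.8427i, -2.0685+1.1680i]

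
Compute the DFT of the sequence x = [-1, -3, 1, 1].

X[k] = Σ(n=0 to 3) x[n] · ω_4^(nk)
where ω_4 = e^(-2πi/4)

Computing each X[k]:
X[0] = -2
X[1] = -2+4i
X[2] = 2
X[3] = -2-4i

X = [-2, -2+4i, 2, -2-4i]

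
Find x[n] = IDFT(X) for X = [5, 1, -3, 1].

x[n] = (1/4) Σ(k=0 to 3) X[k] · e^(2πikn/4)

Computing each x[n]:
x[0] = 1
x[1] = 2
x[2] = 0
x[3] = 2

x = [1, 2, 0, 2]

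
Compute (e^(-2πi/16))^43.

Since ω_16^16 = 1, powers reduce modulo 16.
43 mod 16 = 11
So ω_16^43 = ω_16^11 = e^(-2πi·11/16)

ω_16^43 = ω_16^11 = -0.3827+0.9239i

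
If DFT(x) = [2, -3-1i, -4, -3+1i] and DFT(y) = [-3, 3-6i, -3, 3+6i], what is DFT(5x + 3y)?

By linearity: DFT(5x + 3y) = 5·DFT(x) + 3·DFT(y)
= 5·[2, -3-1i, -4, -3+1i] + 3·[-3, 3-6i, -3, 3+6i]

Computing element-wise:
Z[0] = 5·(2) + 3·(-3) = 1
Z[1] = 5·(-3-1i) + 3·(3-6i) = -6-23i
Z[2] = 5·(-4) + 3·(-3) = -29
Z[3] = 5·(-3+1i) + 3·(3+6i) = -6+23i

DFT(5x + 3y) = 5·X + 3·Y = [1, -6-23i, -29, -6+23i]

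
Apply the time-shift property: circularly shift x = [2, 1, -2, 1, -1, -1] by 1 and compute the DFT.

Time shift by 1: X_shifted[k] = ω_6^(1k) · X[k]
Shifted x = [-1, 2, 1, -2, 1, -1]

DFT(x[n-1]) = [0, 0.5000-2.5981i, -4.5000-2.5981i, 2, -4.5000+2.5981i, 0.5000+2.5981i]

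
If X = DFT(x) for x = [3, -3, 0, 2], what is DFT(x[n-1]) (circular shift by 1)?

Time shift by 1: X_shifted[k] = ω_4^(1k) · X[k]
Shifted x = [2, 3, -3, 0]

DFT(x[n-1]) = [2, 5-3i, -4, 5+3i]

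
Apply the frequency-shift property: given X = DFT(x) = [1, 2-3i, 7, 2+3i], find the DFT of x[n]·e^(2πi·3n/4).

Modulation property: DFT(ω_4^(-3n)·x[n]) = X[(k-3) mod 4], so circularly shift X by 3 positions.

X[k-3] = [2-3i, 7, 2+3i, 1]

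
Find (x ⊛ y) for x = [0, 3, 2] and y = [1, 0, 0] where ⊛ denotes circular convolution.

(x ⊛ y)[n] = Σ(m=0 to 2) x[m] · y[(n-m) mod 3]

Computing each output sample:
(x ⊛ y)[0] = 0
(x ⊛ y)[1] = 3
(x ⊛ y)[2] = 2

x ⊛ y = [0, 3, 2]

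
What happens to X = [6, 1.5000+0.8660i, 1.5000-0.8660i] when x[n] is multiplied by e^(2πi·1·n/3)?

Modulation property: DFT(ω_3^(-1n)·x[n]) = X[(k-1) mod 3], so circularly shift X by 1 positions.

X[k-1] = [1.5000-0.8660i, 6, 1.5000+0.8660i]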